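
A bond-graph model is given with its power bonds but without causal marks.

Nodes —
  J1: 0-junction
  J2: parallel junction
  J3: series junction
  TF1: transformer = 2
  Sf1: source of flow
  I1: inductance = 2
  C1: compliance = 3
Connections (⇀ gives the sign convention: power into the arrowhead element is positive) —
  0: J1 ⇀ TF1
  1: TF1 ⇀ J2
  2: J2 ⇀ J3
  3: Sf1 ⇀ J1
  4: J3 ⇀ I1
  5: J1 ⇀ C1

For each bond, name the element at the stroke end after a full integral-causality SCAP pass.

b3 stroke→Sf1  (Sf1: flow source, stroke at near end)
b4 stroke→I1  (I1: I, integral causality)
b2 stroke→J3  (common-f at J3 fixed by 4)
b1 stroke→J2  (J2: last free bond brings effort in)
b0 stroke→TF1  (TF1: transformer flips bond 1)
b5 stroke→J1  (J1 needs exactly one e-in)

bond 0 stroke at TF1
bond 1 stroke at J2
bond 2 stroke at J3
bond 3 stroke at Sf1
bond 4 stroke at I1
bond 5 stroke at J1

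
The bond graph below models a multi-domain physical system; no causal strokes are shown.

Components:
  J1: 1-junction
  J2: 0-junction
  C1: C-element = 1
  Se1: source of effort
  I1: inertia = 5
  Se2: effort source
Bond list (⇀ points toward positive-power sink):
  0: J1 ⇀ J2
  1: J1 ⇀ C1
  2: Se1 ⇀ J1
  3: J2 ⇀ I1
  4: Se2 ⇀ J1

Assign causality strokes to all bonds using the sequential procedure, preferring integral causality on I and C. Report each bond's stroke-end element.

β0 |J2
β1 |J1
β2 |J1
β3 |I1
β4 |J1

β2 stroke at J1  (Se1 fixes effort; stroke away)
β4 stroke at J1  (Se2: effort source, stroke at far end)
β1 stroke at J1  (C1 integral (e out))
β0 stroke at J2  (only one flow-in slot at J1)
β3 stroke at I1  (J2: bond 0 brought effort, rest push out)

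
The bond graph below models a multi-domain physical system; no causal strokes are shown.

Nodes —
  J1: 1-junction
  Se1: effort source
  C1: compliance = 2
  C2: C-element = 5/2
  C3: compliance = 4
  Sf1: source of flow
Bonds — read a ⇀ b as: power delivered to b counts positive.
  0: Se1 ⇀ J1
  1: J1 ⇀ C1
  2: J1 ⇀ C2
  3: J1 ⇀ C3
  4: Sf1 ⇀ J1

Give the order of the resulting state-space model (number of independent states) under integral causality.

3  (C1, C2, C3 all integral)

b0 →J1  (Se1: effort source, stroke at far end)
b4 →Sf1  (Sf1 fixes flow; stroke at Sf1)
b1 →J1  (J1 flow already set via bond 4)
b2 →J1  (J1 flow already set via bond 4)
b3 →J1  (J1 flow already set via bond 4)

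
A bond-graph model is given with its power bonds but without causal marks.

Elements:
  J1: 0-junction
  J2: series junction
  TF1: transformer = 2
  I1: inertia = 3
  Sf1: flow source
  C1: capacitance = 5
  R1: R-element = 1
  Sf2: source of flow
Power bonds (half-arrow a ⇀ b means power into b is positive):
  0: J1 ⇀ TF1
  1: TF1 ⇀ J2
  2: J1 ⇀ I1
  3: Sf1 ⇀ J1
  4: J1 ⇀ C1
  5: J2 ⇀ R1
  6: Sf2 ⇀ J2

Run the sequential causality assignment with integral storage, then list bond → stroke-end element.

β0 stroke→TF1
β1 stroke→J2
β2 stroke→I1
β3 stroke→Sf1
β4 stroke→J1
β5 stroke→J2
β6 stroke→Sf2

bond 3 stroke at Sf1  (Sf1 (Sf) sets flow on bond)
bond 6 stroke at Sf2  (Sf2 (Sf) sets flow on bond)
bond 1 stroke at J2  (1-jn J2 has f-setter on 6)
bond 5 stroke at J2  (common-f at J2 fixed by 6)
bond 0 stroke at TF1  (TF1 one-in-one-out from 1)
bond 2 stroke at I1  (I1 outputs flow p/I1)
bond 4 stroke at J1  (closing 0-jn rule on J1)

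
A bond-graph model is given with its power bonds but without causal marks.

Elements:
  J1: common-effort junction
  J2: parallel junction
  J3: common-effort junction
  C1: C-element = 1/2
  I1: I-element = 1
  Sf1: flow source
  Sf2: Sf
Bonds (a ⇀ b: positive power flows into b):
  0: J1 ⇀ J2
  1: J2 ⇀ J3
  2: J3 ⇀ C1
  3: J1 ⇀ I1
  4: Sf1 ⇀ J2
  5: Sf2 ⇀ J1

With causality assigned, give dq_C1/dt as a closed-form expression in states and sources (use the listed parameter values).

dq_C1/dt = F_Sf1 + F_Sf2 - p_I1

b4 |Sf1  (Sf1 (Sf) sets flow on bond)
b5 |Sf2  (Sf2: flow source, stroke at near end)
b2 |J3  (C1: C, integral causality)
b1 |J2  (0-jn J3 has e-setter on 2)
b0 |J1  (J2: bond 1 brought effort, rest push out)
b3 |I1  (J1 effort already set via bond 0)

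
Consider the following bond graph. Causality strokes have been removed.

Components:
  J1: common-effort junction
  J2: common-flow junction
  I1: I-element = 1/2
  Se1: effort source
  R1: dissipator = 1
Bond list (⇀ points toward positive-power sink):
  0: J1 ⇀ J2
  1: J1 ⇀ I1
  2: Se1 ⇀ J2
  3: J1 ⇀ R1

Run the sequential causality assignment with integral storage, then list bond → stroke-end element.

#2 |J2  (Se1: effort source, stroke at far end)
#0 |J1  (J2: last free bond brings flow in)
#1 |I1  (J1: bond 0 brought effort, rest push out)
#3 |R1  (J1: bond 0 brought effort, rest push out)

b0 stroke→J1
b1 stroke→I1
b2 stroke→J2
b3 stroke→R1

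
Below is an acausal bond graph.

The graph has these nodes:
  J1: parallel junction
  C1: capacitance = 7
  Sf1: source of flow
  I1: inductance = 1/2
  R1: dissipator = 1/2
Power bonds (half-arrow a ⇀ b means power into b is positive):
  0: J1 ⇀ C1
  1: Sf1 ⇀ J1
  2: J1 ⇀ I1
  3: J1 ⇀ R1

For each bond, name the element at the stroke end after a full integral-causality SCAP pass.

#1 →Sf1  (Sf1: flow source, stroke at near end)
#0 →J1  (C1 outputs effort q/C1)
#2 →I1  (J1: bond 0 brought effort, rest push out)
#3 →R1  (J1 effort already set via bond 0)

bond 0 |J1
bond 1 |Sf1
bond 2 |I1
bond 3 |R1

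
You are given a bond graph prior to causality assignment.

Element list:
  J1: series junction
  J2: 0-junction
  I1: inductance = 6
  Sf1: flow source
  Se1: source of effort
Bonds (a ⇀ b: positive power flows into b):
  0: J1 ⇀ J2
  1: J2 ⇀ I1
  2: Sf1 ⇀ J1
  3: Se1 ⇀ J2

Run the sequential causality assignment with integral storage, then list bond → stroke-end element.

#0 |J1
#1 |I1
#2 |Sf1
#3 |J2

β2 →Sf1  (source Sf1 imposes f)
β3 →J2  (Se1 fixes effort; stroke away)
β0 →J1  (J1: bond 2 brought flow, rest push out)
β1 →I1  (common-e at J2 fixed by 3)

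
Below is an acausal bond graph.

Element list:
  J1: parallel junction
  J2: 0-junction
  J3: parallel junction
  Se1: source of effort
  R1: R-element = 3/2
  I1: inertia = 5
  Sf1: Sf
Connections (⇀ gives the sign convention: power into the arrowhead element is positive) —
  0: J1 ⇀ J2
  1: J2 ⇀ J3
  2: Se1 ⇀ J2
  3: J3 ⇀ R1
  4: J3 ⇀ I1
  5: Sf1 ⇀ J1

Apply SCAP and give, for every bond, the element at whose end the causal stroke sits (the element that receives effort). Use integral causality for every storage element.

β2 stroke at J2  (source Se1 imposes e)
β5 stroke at Sf1  (Sf1: flow source, stroke at near end)
β0 stroke at J1  (J1 needs exactly one e-in)
β1 stroke at J3  (J2: bond 2 brought effort, rest push out)
β3 stroke at R1  (J3: bond 1 brought effort, rest push out)
β4 stroke at I1  (J3 effort already set via bond 1)

#0 stroke at J1
#1 stroke at J3
#2 stroke at J2
#3 stroke at R1
#4 stroke at I1
#5 stroke at Sf1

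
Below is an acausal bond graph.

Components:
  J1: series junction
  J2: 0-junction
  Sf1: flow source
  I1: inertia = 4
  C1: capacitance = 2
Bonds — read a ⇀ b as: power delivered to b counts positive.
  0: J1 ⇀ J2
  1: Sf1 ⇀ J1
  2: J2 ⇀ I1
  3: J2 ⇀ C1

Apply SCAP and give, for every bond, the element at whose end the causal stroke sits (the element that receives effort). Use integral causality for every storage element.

b0 stroke→J1
b1 stroke→Sf1
b2 stroke→I1
b3 stroke→J2

β1 stroke at Sf1  (Sf1 fixes flow; stroke at Sf1)
β0 stroke at J1  (J1 flow already set via bond 1)
β2 stroke at I1  (prefer integral on I1)
β3 stroke at J2  (J2: last free bond brings effort in)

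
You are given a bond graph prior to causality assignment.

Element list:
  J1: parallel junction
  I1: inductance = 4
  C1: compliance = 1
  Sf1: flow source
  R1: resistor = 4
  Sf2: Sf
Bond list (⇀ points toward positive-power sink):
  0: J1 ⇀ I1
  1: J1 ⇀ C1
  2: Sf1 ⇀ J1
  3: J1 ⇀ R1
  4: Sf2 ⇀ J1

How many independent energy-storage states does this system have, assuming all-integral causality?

2  (C1, I1 all integral)

β2 →Sf1  (Sf1 (Sf) sets flow on bond)
β4 →Sf2  (Sf2 fixes flow; stroke at Sf2)
β0 →I1  (I1 outputs flow p/I1)
β1 →J1  (C1: C, integral causality)
β3 →R1  (J1 effort already set via bond 1)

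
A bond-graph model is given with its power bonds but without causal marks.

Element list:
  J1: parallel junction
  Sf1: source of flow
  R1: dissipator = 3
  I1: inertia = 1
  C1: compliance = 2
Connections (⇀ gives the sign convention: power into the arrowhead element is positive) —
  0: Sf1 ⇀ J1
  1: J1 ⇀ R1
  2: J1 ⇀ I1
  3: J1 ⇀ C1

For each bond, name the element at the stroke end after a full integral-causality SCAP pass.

#0 |Sf1
#1 |R1
#2 |I1
#3 |J1

b0 →Sf1  (Sf1 fixes flow; stroke at Sf1)
b2 →I1  (I1 integral (f out))
b3 →J1  (C1: C, integral causality)
b1 →R1  (J1 effort already set via bond 3)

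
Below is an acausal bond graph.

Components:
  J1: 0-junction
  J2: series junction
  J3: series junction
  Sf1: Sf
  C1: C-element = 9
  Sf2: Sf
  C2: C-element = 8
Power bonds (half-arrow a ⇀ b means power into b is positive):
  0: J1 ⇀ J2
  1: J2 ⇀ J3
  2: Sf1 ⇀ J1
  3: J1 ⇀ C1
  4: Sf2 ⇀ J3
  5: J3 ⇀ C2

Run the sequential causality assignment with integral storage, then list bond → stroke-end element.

b0 stroke at J2
b1 stroke at J3
b2 stroke at Sf1
b3 stroke at J1
b4 stroke at Sf2
b5 stroke at J3

bond 2 stroke at Sf1  (source Sf1 imposes f)
bond 4 stroke at Sf2  (Sf2 fixes flow; stroke at Sf2)
bond 1 stroke at J3  (J3 flow already set via bond 4)
bond 5 stroke at J3  (J3: bond 4 brought flow, rest push out)
bond 0 stroke at J2  (J2 flow already set via bond 1)
bond 3 stroke at J1  (J1 needs exactly one e-in)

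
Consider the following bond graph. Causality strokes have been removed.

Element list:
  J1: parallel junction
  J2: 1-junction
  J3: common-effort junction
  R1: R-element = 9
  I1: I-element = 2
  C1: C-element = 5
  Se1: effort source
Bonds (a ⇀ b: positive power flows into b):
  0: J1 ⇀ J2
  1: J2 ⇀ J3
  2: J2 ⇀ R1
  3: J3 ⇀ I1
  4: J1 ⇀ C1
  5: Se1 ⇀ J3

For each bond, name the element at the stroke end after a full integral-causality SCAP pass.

bond 0 →J2
bond 1 →J2
bond 2 →R1
bond 3 →I1
bond 4 →J1
bond 5 →J3

bond 5 →J3  (Se1: effort source, stroke at far end)
bond 1 →J2  (common-e at J3 fixed by 5)
bond 3 →I1  (J3: bond 5 brought effort, rest push out)
bond 4 →J1  (C1 integral (e out))
bond 0 →J2  (common-e at J1 fixed by 4)
bond 2 →R1  (closing 1-jn rule on J2)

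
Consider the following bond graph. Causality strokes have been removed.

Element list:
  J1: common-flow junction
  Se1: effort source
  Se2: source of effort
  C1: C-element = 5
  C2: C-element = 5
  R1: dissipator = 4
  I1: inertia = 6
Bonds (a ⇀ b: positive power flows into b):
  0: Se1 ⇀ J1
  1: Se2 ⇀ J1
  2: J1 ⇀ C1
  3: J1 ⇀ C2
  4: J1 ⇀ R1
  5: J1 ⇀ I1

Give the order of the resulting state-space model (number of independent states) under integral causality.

b0 |J1  (Se1: effort source, stroke at far end)
b1 |J1  (Se2 (Se) sets effort on bond)
b2 |J1  (C1: C, integral causality)
b3 |J1  (C2 integral (e out))
b5 |I1  (I1 integral (f out))
b4 |J1  (J1 flow already set via bond 5)

3  (C1, C2, I1 all integral)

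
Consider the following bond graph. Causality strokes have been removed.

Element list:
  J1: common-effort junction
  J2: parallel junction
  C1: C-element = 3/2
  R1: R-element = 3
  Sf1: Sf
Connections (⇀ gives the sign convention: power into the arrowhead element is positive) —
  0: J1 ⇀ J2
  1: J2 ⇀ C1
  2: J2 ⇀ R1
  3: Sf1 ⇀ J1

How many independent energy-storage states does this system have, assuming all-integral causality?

β3 →Sf1  (Sf1 fixes flow; stroke at Sf1)
β0 →J1  (J1: last free bond brings effort in)
β1 →J2  (C1 integral (e out))
β2 →R1  (common-e at J2 fixed by 1)

1  (C1 all integral)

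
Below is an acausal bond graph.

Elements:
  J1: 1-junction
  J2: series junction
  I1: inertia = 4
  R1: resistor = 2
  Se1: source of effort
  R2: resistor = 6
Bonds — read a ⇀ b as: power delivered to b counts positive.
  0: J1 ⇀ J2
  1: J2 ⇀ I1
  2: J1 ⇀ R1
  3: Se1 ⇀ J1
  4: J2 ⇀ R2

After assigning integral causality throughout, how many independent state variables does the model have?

#3 →J1  (Se1: effort source, stroke at far end)
#1 →I1  (I1 outputs flow p/I1)
#0 →J2  (common-f at J2 fixed by 1)
#4 →J2  (J2: bond 1 brought flow, rest push out)
#2 →J1  (J1 flow already set via bond 0)

1  (I1 all integral)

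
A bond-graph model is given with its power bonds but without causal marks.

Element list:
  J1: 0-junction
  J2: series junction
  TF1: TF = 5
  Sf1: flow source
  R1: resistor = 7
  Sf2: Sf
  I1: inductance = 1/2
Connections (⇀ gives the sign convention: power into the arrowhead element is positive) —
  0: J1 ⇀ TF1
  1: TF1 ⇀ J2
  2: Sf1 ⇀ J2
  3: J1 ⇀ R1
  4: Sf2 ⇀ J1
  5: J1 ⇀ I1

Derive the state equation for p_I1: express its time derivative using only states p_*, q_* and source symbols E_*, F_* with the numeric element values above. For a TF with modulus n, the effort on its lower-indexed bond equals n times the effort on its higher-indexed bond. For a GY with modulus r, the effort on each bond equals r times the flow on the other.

dp_I1/dt = -7*F_Sf1/5 + 7*F_Sf2 - 14*p_I1

b2 →Sf1  (Sf1: flow source, stroke at near end)
b4 →Sf2  (source Sf2 imposes f)
b1 →J2  (common-f at J2 fixed by 2)
b0 →TF1  (TF1 one-in-one-out from 1)
b5 →I1  (I1 integral (f out))
b3 →J1  (J1 needs exactly one e-in)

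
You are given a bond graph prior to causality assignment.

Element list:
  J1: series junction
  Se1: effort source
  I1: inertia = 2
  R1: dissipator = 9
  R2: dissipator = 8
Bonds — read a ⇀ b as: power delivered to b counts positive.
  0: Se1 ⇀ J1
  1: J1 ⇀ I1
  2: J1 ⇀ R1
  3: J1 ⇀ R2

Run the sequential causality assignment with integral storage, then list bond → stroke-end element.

bond 0 |J1
bond 1 |I1
bond 2 |J1
bond 3 |J1

#0 →J1  (Se1 fixes effort; stroke away)
#1 →I1  (I1 integral (f out))
#2 →J1  (common-f at J1 fixed by 1)
#3 →J1  (J1 flow already set via bond 1)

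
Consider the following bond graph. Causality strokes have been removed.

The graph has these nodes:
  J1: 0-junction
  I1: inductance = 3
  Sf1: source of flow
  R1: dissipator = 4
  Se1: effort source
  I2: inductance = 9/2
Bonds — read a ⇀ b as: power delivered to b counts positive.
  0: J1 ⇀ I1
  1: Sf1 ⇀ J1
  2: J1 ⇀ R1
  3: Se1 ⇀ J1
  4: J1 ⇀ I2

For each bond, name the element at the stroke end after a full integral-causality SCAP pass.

bond 1 |Sf1  (source Sf1 imposes f)
bond 3 |J1  (source Se1 imposes e)
bond 0 |I1  (J1: bond 3 brought effort, rest push out)
bond 2 |R1  (0-jn J1 has e-setter on 3)
bond 4 |I2  (0-jn J1 has e-setter on 3)

b0 →I1
b1 →Sf1
b2 →R1
b3 →J1
b4 →I2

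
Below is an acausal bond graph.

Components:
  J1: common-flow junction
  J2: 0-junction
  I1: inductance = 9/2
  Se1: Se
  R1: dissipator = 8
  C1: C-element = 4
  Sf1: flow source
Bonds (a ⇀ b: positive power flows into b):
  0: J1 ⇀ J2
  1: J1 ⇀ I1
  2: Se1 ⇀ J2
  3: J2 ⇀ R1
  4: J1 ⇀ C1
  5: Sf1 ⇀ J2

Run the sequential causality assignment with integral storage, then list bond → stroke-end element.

β0 →J1
β1 →I1
β2 →J2
β3 →R1
β4 →J1
β5 →Sf1

#2 →J2  (Se1: effort source, stroke at far end)
#5 →Sf1  (Sf1 fixes flow; stroke at Sf1)
#0 →J1  (0-jn J2 has e-setter on 2)
#3 →R1  (common-e at J2 fixed by 2)
#1 →I1  (I1 integral (f out))
#4 →J1  (J1 flow already set via bond 1)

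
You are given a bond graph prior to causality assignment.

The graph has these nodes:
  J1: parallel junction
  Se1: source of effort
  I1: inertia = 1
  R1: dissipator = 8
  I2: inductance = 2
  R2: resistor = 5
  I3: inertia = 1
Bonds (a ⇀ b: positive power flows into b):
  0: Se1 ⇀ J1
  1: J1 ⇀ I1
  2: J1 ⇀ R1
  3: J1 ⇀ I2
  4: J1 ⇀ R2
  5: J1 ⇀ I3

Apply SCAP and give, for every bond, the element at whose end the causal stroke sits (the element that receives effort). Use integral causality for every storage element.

bond 0 stroke→J1  (source Se1 imposes e)
bond 1 stroke→I1  (J1: bond 0 brought effort, rest push out)
bond 2 stroke→R1  (common-e at J1 fixed by 0)
bond 3 stroke→I2  (J1: bond 0 brought effort, rest push out)
bond 4 stroke→R2  (J1 effort already set via bond 0)
bond 5 stroke→I3  (J1 effort already set via bond 0)

bond 0 stroke at J1
bond 1 stroke at I1
bond 2 stroke at R1
bond 3 stroke at I2
bond 4 stroke at R2
bond 5 stroke at I3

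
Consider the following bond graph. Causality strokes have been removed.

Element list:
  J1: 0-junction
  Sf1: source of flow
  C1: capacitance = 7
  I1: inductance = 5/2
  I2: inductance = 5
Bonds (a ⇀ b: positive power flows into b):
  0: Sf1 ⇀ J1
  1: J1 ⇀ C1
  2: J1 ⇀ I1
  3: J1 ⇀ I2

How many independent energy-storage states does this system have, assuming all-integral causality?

3  (C1, I1, I2 all integral)

b0 stroke at Sf1  (Sf1: flow source, stroke at near end)
b1 stroke at J1  (prefer integral on C1)
b2 stroke at I1  (J1: bond 1 brought effort, rest push out)
b3 stroke at I2  (J1 effort already set via bond 1)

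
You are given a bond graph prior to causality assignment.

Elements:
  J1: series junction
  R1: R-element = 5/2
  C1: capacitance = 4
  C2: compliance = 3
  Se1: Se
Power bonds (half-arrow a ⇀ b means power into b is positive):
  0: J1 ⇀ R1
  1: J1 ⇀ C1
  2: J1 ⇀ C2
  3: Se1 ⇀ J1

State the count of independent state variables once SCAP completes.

2  (C1, C2 all integral)

b3 stroke at J1  (Se1 fixes effort; stroke away)
b1 stroke at J1  (C1 integral (e out))
b2 stroke at J1  (prefer integral on C2)
b0 stroke at R1  (J1: last free bond brings flow in)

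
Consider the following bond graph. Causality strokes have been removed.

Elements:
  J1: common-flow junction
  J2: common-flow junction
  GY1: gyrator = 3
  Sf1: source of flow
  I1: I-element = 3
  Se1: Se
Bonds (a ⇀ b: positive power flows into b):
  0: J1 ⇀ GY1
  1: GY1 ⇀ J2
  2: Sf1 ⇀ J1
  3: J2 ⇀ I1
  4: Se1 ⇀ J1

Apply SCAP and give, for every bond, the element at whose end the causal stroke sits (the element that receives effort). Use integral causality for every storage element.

b0 stroke→J1
b1 stroke→J2
b2 stroke→Sf1
b3 stroke→I1
b4 stroke→J1

bond 2 →Sf1  (Sf1 fixes flow; stroke at Sf1)
bond 4 →J1  (Se1: effort source, stroke at far end)
bond 0 →J1  (1-jn J1 has f-setter on 2)
bond 1 →J2  (GY1: gyrator matches bond 0)
bond 3 →I1  (J2: last free bond brings flow in)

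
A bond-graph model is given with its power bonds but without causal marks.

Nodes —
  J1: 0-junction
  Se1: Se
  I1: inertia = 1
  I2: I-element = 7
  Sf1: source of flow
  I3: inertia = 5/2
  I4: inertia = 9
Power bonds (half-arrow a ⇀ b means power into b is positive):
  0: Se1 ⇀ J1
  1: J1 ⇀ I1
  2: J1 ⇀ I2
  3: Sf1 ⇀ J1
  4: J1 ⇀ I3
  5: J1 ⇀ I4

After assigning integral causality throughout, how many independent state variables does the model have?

4  (I1, I2, I3, I4 all integral)

β0 →J1  (Se1 fixes effort; stroke away)
β3 →Sf1  (Sf1: flow source, stroke at near end)
β1 →I1  (J1: bond 0 brought effort, rest push out)
β2 →I2  (J1 effort already set via bond 0)
β4 →I3  (common-e at J1 fixed by 0)
β5 →I4  (J1 effort already set via bond 0)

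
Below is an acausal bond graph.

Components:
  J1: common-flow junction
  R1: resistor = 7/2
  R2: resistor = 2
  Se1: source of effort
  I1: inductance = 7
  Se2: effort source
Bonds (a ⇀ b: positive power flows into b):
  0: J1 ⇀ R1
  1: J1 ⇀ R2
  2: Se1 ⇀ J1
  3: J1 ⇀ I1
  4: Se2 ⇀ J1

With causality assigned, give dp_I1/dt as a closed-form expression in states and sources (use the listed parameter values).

bond 2 |J1  (source Se1 imposes e)
bond 4 |J1  (Se2 (Se) sets effort on bond)
bond 3 |I1  (I1 outputs flow p/I1)
bond 0 |J1  (1-jn J1 has f-setter on 3)
bond 1 |J1  (J1: bond 3 brought flow, rest push out)

dp_I1/dt = E_Se1 + E_Se2 - 11*p_I1/14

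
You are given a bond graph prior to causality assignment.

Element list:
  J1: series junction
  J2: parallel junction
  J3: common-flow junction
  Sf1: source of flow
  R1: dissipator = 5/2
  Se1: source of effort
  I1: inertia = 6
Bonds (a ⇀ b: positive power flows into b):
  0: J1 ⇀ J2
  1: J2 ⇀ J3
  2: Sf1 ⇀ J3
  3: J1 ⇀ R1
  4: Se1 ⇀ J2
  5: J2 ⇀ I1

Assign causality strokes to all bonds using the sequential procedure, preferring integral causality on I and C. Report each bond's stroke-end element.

β0 stroke→J1
β1 stroke→J3
β2 stroke→Sf1
β3 stroke→R1
β4 stroke→J2
β5 stroke→I1

b2 stroke at Sf1  (Sf1 fixes flow; stroke at Sf1)
b4 stroke at J2  (Se1 (Se) sets effort on bond)
b0 stroke at J1  (J2 effort already set via bond 4)
b1 stroke at J3  (J2 effort already set via bond 4)
b5 stroke at I1  (common-e at J2 fixed by 4)
b3 stroke at R1  (J1 needs exactly one f-in)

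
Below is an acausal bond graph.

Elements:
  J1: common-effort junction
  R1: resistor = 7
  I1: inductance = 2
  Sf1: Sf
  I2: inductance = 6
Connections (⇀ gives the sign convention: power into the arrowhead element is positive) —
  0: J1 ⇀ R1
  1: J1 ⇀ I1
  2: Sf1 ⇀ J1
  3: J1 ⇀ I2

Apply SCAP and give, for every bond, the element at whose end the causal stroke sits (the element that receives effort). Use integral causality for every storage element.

b0 stroke→J1
b1 stroke→I1
b2 stroke→Sf1
b3 stroke→I2

b2 |Sf1  (Sf1 fixes flow; stroke at Sf1)
b1 |I1  (I1 outputs flow p/I1)
b3 |I2  (I2: I, integral causality)
b0 |J1  (only one effort-in slot at J1)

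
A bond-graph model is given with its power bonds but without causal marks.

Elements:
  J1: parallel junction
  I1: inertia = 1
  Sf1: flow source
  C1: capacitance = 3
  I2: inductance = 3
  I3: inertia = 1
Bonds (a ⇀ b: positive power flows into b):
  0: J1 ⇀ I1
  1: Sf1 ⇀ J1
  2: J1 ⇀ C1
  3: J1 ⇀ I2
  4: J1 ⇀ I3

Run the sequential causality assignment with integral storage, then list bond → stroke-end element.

#0 stroke→I1
#1 stroke→Sf1
#2 stroke→J1
#3 stroke→I2
#4 stroke→I3

bond 1 stroke→Sf1  (source Sf1 imposes f)
bond 0 stroke→I1  (prefer integral on I1)
bond 2 stroke→J1  (prefer integral on C1)
bond 3 stroke→I2  (common-e at J1 fixed by 2)
bond 4 stroke→I3  (common-e at J1 fixed by 2)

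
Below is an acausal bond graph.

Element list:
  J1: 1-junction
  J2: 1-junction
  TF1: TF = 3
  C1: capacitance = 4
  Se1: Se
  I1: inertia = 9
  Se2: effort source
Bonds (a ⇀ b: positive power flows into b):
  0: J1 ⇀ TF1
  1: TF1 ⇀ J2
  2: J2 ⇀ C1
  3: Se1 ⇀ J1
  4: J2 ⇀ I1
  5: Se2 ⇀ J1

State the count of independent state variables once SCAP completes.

β3 stroke at J1  (Se1 (Se) sets effort on bond)
β5 stroke at J1  (Se2: effort source, stroke at far end)
β0 stroke at TF1  (J1: last free bond brings flow in)
β1 stroke at J2  (TF1: transformer flips bond 0)
β2 stroke at J2  (prefer integral on C1)
β4 stroke at I1  (only one flow-in slot at J2)

2  (C1, I1 all integral)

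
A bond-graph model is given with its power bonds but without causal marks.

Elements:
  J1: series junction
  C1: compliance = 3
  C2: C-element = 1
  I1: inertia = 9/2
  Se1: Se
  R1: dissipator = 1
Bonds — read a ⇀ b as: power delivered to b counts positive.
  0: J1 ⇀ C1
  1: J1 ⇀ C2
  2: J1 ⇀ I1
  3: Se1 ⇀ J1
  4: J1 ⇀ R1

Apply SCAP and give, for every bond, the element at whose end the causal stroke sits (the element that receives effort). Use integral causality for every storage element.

β0 →J1
β1 →J1
β2 →I1
β3 →J1
β4 →J1

#3 →J1  (Se1: effort source, stroke at far end)
#0 →J1  (C1: C, integral causality)
#1 →J1  (C2 outputs effort q/C2)
#2 →I1  (prefer integral on I1)
#4 →J1  (J1: bond 2 brought flow, rest push out)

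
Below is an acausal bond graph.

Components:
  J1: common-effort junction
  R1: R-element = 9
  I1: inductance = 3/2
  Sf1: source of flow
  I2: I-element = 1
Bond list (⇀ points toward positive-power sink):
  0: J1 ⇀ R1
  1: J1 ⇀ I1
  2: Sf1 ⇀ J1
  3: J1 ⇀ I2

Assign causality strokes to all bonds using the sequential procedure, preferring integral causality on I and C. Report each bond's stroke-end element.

bond 2 stroke→Sf1  (Sf1: flow source, stroke at near end)
bond 1 stroke→I1  (I1 outputs flow p/I1)
bond 3 stroke→I2  (I2: I, integral causality)
bond 0 stroke→J1  (J1: last free bond brings effort in)

#0 →J1
#1 →I1
#2 →Sf1
#3 →I2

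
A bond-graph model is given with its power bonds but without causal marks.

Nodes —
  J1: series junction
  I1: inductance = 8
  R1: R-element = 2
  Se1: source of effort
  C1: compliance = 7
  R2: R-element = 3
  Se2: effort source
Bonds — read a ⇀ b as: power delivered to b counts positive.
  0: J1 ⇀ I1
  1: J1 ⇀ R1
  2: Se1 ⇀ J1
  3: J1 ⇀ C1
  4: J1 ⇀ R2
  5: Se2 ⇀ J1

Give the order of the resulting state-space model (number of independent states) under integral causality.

#2 stroke→J1  (Se1: effort source, stroke at far end)
#5 stroke→J1  (Se2: effort source, stroke at far end)
#0 stroke→I1  (I1: I, integral causality)
#1 stroke→J1  (J1 flow already set via bond 0)
#3 stroke→J1  (J1 flow already set via bond 0)
#4 stroke→J1  (1-jn J1 has f-setter on 0)

2  (C1, I1 all integral)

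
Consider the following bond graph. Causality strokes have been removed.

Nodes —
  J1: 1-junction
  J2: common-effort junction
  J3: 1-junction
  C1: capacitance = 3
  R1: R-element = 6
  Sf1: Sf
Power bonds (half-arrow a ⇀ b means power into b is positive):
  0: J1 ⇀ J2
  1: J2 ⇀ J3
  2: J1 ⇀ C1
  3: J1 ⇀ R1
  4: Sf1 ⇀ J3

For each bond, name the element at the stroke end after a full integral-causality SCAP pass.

bond 4 stroke at Sf1  (Sf1 fixes flow; stroke at Sf1)
bond 1 stroke at J3  (common-f at J3 fixed by 4)
bond 0 stroke at J2  (closing 0-jn rule on J2)
bond 2 stroke at J1  (1-jn J1 has f-setter on 0)
bond 3 stroke at J1  (common-f at J1 fixed by 0)

β0 |J2
β1 |J3
β2 |J1
β3 |J1
β4 |Sf1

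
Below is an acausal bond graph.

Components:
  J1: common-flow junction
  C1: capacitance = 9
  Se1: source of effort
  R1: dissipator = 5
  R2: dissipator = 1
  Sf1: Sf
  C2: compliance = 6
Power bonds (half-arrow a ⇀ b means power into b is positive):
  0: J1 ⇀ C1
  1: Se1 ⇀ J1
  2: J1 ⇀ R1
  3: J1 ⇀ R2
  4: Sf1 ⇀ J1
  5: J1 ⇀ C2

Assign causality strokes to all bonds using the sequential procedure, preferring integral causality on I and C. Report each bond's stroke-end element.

β0 stroke→J1
β1 stroke→J1
β2 stroke→J1
β3 stroke→J1
β4 stroke→Sf1
β5 stroke→J1

#1 |J1  (Se1: effort source, stroke at far end)
#4 |Sf1  (Sf1 (Sf) sets flow on bond)
#0 |J1  (common-f at J1 fixed by 4)
#2 |J1  (1-jn J1 has f-setter on 4)
#3 |J1  (J1 flow already set via bond 4)
#5 |J1  (1-jn J1 has f-setter on 4)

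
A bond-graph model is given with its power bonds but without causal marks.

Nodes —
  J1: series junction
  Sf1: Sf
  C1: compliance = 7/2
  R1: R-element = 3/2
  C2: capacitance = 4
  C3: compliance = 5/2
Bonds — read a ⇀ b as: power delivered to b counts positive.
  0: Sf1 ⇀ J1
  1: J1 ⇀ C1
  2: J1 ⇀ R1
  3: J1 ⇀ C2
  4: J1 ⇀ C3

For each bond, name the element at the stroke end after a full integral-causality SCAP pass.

b0 stroke→Sf1
b1 stroke→J1
b2 stroke→J1
b3 stroke→J1
b4 stroke→J1

β0 |Sf1  (Sf1: flow source, stroke at near end)
β1 |J1  (J1: bond 0 brought flow, rest push out)
β2 |J1  (1-jn J1 has f-setter on 0)
β3 |J1  (J1: bond 0 brought flow, rest push out)
β4 |J1  (common-f at J1 fixed by 0)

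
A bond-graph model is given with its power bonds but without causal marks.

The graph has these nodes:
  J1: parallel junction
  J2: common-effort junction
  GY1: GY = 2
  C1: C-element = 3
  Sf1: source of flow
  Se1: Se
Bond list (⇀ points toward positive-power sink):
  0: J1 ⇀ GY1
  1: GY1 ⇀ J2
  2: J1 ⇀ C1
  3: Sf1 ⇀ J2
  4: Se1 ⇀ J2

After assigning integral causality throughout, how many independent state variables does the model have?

β3 →Sf1  (source Sf1 imposes f)
β4 →J2  (source Se1 imposes e)
β1 →GY1  (0-jn J2 has e-setter on 4)
β0 →GY1  (GY1: gyrator matches bond 1)
β2 →J1  (closing 0-jn rule on J1)

1  (C1 all integral)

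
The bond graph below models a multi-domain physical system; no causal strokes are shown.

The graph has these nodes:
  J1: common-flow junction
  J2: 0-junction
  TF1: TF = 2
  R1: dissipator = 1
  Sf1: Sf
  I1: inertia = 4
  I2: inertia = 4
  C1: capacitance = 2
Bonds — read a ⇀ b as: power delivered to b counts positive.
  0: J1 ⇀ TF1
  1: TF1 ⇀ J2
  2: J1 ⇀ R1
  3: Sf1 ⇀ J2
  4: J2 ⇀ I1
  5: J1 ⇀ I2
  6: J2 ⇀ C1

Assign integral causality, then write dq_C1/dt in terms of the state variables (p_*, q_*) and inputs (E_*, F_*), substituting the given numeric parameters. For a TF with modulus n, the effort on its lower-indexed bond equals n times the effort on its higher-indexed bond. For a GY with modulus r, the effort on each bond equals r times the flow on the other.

bond 3 →Sf1  (source Sf1 imposes f)
bond 4 →I1  (I1 integral (f out))
bond 5 →I2  (prefer integral on I2)
bond 0 →J1  (J1 flow already set via bond 5)
bond 2 →J1  (1-jn J1 has f-setter on 5)
bond 1 →TF1  (TF1 one-in-one-out from 0)
bond 6 →J2  (closing 0-jn rule on J2)

dq_C1/dt = F_Sf1 - p_I1/4 + p_I2/2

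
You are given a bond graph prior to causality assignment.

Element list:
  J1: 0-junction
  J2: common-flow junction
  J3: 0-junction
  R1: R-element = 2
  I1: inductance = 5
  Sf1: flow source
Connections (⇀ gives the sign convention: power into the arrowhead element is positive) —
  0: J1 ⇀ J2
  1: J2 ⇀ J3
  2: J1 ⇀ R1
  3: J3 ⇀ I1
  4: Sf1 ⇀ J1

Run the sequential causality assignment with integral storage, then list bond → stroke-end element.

β0 →J2
β1 →J3
β2 →J1
β3 →I1
β4 →Sf1

b4 stroke→Sf1  (Sf1 (Sf) sets flow on bond)
b3 stroke→I1  (I1 outputs flow p/I1)
b1 stroke→J3  (closing 0-jn rule on J3)
b0 stroke→J2  (common-f at J2 fixed by 1)
b2 stroke→J1  (J1: last free bond brings effort in)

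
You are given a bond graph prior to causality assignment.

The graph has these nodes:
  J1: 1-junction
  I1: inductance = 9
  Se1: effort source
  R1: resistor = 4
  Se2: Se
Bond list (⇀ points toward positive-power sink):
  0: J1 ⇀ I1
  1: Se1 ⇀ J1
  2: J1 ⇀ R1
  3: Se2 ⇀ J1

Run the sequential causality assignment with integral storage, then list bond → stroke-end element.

bond 0 →I1
bond 1 →J1
bond 2 →J1
bond 3 →J1

#1 →J1  (Se1: effort source, stroke at far end)
#3 →J1  (Se2: effort source, stroke at far end)
#0 →I1  (I1 integral (f out))
#2 →J1  (J1 flow already set via bond 0)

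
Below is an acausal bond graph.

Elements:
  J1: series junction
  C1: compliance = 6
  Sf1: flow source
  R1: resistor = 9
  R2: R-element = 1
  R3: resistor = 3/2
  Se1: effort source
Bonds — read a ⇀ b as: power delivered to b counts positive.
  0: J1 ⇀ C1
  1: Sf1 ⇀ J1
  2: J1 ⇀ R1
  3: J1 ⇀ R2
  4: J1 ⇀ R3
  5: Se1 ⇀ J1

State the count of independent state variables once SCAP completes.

1  (C1 all integral)

#1 →Sf1  (Sf1: flow source, stroke at near end)
#5 →J1  (Se1: effort source, stroke at far end)
#0 →J1  (common-f at J1 fixed by 1)
#2 →J1  (J1 flow already set via bond 1)
#3 →J1  (1-jn J1 has f-setter on 1)
#4 →J1  (common-f at J1 fixed by 1)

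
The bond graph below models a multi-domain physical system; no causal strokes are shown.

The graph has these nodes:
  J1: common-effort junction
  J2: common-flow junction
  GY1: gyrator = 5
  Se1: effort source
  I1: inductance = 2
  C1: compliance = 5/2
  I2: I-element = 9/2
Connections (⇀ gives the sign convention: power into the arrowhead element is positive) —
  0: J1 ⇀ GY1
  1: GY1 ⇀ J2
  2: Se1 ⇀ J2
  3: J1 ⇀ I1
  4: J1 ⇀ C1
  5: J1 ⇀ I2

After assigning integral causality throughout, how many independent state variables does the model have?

b2 stroke at J2  (Se1 fixes effort; stroke away)
b1 stroke at GY1  (only one flow-in slot at J2)
b0 stroke at GY1  (GY1: gyrator matches bond 1)
b3 stroke at I1  (prefer integral on I1)
b4 stroke at J1  (C1 outputs effort q/C1)
b5 stroke at I2  (common-e at J1 fixed by 4)

3  (C1, I1, I2 all integral)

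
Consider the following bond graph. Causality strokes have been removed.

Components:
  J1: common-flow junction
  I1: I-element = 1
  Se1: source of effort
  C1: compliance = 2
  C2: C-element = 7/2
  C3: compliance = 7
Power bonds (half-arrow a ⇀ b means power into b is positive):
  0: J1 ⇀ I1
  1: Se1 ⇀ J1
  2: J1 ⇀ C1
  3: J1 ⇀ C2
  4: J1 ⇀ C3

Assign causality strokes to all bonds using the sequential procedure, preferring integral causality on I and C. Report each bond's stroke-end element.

b1 →J1  (Se1: effort source, stroke at far end)
b0 →I1  (I1: I, integral causality)
b2 →J1  (common-f at J1 fixed by 0)
b3 →J1  (1-jn J1 has f-setter on 0)
b4 →J1  (J1 flow already set via bond 0)

bond 0 stroke at I1
bond 1 stroke at J1
bond 2 stroke at J1
bond 3 stroke at J1
bond 4 stroke at J1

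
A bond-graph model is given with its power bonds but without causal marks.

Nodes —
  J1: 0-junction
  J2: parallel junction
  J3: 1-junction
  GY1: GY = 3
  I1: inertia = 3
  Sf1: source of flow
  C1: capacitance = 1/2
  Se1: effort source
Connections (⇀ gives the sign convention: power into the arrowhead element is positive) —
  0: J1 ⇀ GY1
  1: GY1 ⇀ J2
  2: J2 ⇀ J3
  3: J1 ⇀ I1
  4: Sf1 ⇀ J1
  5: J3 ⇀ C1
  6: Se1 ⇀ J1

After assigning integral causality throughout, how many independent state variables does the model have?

2  (C1, I1 all integral)

β4 →Sf1  (source Sf1 imposes f)
β6 →J1  (Se1: effort source, stroke at far end)
β0 →GY1  (J1: bond 6 brought effort, rest push out)
β3 →I1  (J1: bond 6 brought effort, rest push out)
β1 →GY1  (GY1: gyrator matches bond 0)
β2 →J2  (closing 0-jn rule on J2)
β5 →J3  (J3: bond 2 brought flow, rest push out)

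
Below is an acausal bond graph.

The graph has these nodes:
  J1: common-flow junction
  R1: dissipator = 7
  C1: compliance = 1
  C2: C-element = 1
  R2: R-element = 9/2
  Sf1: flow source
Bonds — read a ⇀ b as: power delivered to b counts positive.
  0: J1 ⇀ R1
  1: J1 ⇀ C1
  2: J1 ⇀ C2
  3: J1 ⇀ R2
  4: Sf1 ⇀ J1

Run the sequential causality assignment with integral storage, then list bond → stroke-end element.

bond 0 |J1
bond 1 |J1
bond 2 |J1
bond 3 |J1
bond 4 |Sf1

β4 stroke at Sf1  (Sf1 fixes flow; stroke at Sf1)
β0 stroke at J1  (J1 flow already set via bond 4)
β1 stroke at J1  (common-f at J1 fixed by 4)
β2 stroke at J1  (J1: bond 4 brought flow, rest push out)
β3 stroke at J1  (common-f at J1 fixed by 4)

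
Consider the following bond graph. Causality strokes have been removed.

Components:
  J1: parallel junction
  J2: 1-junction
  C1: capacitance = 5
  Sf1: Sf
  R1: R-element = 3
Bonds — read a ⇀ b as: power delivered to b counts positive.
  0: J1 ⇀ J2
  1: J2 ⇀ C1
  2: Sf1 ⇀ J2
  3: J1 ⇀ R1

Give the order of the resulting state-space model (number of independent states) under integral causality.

β2 |Sf1  (Sf1 fixes flow; stroke at Sf1)
β0 |J2  (J2 flow already set via bond 2)
β1 |J2  (J2 flow already set via bond 2)
β3 |J1  (closing 0-jn rule on J1)

1  (C1 all integral)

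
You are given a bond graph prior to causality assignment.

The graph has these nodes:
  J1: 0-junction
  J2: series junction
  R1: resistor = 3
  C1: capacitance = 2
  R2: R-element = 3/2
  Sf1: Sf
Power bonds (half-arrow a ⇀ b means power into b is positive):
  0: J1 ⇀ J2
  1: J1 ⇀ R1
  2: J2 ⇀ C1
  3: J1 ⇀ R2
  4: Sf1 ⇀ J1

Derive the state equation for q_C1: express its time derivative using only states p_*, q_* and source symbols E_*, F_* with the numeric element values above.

#4 stroke→Sf1  (Sf1 fixes flow; stroke at Sf1)
#2 stroke→J2  (C1 integral (e out))
#0 stroke→J1  (J2: last free bond brings flow in)
#1 stroke→R1  (J1: bond 0 brought effort, rest push out)
#3 stroke→R2  (J1 effort already set via bond 0)

dq_C1/dt = F_Sf1 - q_C1/2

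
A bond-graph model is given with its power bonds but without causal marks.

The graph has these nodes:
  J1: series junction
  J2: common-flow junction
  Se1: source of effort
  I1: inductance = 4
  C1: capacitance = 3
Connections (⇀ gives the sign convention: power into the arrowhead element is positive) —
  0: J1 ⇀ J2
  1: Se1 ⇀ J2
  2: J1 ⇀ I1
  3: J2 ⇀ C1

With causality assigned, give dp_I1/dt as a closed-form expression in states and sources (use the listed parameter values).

dp_I1/dt = E_Se1 - q_C1/3

β1 stroke→J2  (Se1 (Se) sets effort on bond)
β2 stroke→I1  (I1 outputs flow p/I1)
β0 stroke→J1  (common-f at J1 fixed by 2)
β3 stroke→J2  (1-jn J2 has f-setter on 0)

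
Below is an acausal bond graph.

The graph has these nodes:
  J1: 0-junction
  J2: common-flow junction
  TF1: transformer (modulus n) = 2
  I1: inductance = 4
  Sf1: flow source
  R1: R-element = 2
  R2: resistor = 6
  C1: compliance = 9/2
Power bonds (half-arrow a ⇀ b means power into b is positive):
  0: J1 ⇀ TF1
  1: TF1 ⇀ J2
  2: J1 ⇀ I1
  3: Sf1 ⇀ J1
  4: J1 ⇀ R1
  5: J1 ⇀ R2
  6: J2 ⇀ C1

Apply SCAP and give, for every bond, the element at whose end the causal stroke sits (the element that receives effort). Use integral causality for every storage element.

#3 stroke at Sf1  (Sf1: flow source, stroke at near end)
#2 stroke at I1  (I1 outputs flow p/I1)
#6 stroke at J2  (prefer integral on C1)
#1 stroke at TF1  (closing 1-jn rule on J2)
#0 stroke at J1  (TF1: transformer flips bond 1)
#4 stroke at R1  (J1 effort already set via bond 0)
#5 stroke at R2  (J1 effort already set via bond 0)

#0 stroke at J1
#1 stroke at TF1
#2 stroke at I1
#3 stroke at Sf1
#4 stroke at R1
#5 stroke at R2
#6 stroke at J2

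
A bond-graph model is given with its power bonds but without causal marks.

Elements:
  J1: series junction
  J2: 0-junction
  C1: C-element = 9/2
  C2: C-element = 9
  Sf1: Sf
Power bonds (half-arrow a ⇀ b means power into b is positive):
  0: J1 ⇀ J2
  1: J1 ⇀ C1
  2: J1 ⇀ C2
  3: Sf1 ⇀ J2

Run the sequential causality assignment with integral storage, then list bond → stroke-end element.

#3 |Sf1  (Sf1 fixes flow; stroke at Sf1)
#0 |J2  (J2 needs exactly one e-in)
#1 |J1  (common-f at J1 fixed by 0)
#2 |J1  (J1 flow already set via bond 0)

bond 0 →J2
bond 1 →J1
bond 2 →J1
bond 3 →Sf1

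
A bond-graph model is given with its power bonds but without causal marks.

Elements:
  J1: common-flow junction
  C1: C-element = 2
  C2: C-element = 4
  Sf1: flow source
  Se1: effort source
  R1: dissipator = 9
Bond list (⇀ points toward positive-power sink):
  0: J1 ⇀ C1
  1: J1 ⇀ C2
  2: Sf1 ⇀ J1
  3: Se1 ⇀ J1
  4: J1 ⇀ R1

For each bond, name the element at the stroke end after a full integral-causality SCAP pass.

bond 0 →J1
bond 1 →J1
bond 2 →Sf1
bond 3 →J1
bond 4 →J1

b2 stroke at Sf1  (Sf1: flow source, stroke at near end)
b3 stroke at J1  (Se1 (Se) sets effort on bond)
b0 stroke at J1  (J1: bond 2 brought flow, rest push out)
b1 stroke at J1  (J1 flow already set via bond 2)
b4 stroke at J1  (J1 flow already set via bond 2)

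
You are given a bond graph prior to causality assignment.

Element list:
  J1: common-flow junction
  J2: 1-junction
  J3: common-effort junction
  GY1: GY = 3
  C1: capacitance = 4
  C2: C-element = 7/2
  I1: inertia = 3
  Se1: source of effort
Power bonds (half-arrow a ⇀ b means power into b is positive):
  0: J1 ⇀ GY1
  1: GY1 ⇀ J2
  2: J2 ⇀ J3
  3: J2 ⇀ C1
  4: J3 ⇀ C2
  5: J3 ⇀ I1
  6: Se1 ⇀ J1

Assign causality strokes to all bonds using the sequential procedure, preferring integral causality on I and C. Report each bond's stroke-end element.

#0 |GY1
#1 |GY1
#2 |J2
#3 |J2
#4 |J3
#5 |I1
#6 |J1

#6 stroke at J1  (source Se1 imposes e)
#0 stroke at GY1  (only one flow-in slot at J1)
#1 stroke at GY1  (through GY1, causality inverts; strokes same side of GY1)
#2 stroke at J2  (J2: bond 1 brought flow, rest push out)
#3 stroke at J2  (J2: bond 1 brought flow, rest push out)
#4 stroke at J3  (C2: C, integral causality)
#5 stroke at I1  (J3: bond 4 brought effort, rest push out)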